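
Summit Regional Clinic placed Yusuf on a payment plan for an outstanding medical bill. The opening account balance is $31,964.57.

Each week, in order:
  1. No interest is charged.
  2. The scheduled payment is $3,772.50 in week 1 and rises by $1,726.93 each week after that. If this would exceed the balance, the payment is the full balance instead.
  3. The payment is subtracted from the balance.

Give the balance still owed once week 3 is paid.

$15,466.28

Week 1: $31,964.57 − $3,772.50 → $28,192.07
Week 2: $28,192.07 − $5,499.43 → $22,692.64
Week 3: $22,692.64 − $7,226.36 → $15,466.28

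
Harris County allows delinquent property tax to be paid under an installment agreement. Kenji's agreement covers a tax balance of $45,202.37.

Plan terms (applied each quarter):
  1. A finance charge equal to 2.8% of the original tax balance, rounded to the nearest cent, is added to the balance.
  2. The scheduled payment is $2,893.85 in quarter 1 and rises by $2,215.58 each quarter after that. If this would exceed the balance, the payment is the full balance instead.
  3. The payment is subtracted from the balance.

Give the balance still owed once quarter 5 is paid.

# | Opening | Interest | Payment | End bal
1 | $45,202.37 | $1,265.67 | $2,893.85 | $43,574.19
2 | $43,574.19 | $1,265.67 | $5,109.43 | $39,730.43
3 | $39,730.43 | $1,265.67 | $7,325.01 | $33,671.09
4 | $33,671.09 | $1,265.67 | $9,540.59 | $25,396.17
5 | $25,396.17 | $1,265.67 | $11,756.17 | $14,905.67

$14,905.67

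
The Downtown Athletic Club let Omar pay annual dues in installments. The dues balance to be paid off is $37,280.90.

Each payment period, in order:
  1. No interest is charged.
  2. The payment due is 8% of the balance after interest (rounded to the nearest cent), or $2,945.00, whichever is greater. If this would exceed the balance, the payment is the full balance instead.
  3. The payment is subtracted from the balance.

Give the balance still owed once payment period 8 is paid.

$13,683.43

# | Opening | Payment | End bal
1 | $37,280.90 | $2,982.47 | $34,298.43
2 | $34,298.43 | $2,945.00 | $31,353.43
3 | $31,353.43 | $2,945.00 | $28,408.43
4 | $28,408.43 | $2,945.00 | $25,463.43
5 | $25,463.43 | $2,945.00 | $22,518.43
6 | $22,518.43 | $2,945.00 | $19,573.43
7 | $19,573.43 | $2,945.00 | $16,628.43
8 | $16,628.43 | $2,945.00 | $13,683.43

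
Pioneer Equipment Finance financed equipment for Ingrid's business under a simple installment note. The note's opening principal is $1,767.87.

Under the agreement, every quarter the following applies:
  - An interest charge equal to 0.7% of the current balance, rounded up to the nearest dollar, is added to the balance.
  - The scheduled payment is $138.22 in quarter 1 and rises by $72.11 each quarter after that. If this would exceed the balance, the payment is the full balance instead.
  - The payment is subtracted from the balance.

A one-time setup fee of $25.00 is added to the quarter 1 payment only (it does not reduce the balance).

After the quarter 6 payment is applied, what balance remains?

# | Opening | Interest | Payment | Fee | End bal
1 | $1,767.87 | $13.00 | $138.22 | $25.00 | $1,642.65
2 | $1,642.65 | $12.00 | $210.33 | — | $1,444.32
3 | $1,444.32 | $11.00 | $282.44 | — | $1,172.88
4 | $1,172.88 | $9.00 | $354.55 | — | $827.33
5 | $827.33 | $6.00 | $426.66 | — | $406.67
6 | $406.67 | $3.00 | $409.67 | — | $0.00

$0.00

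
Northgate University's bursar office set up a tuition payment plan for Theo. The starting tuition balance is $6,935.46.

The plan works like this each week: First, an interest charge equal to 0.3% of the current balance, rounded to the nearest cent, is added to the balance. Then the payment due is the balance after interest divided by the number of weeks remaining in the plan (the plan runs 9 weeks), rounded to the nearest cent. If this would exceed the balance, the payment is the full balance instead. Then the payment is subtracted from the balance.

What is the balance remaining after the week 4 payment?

Week 1: opening $6,935.46; interest $20.81 → $6,956.27; payment $772.92; balance $6,183.35
Week 2: opening $6,183.35; interest $18.55 → $6,201.90; payment $775.24; balance $5,426.66
Week 3: opening $5,426.66; interest $16.28 → $5,442.94; payment $777.56; balance $4,665.38
Week 4: opening $4,665.38; interest $14.00 → $4,679.38; payment $779.90; balance $3,899.48

$3,899.48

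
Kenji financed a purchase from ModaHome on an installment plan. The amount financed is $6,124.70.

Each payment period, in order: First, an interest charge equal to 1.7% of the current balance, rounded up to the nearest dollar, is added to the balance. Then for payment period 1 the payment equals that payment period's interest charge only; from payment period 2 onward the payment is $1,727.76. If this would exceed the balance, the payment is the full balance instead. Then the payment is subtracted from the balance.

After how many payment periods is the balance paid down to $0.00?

5

# | Opening | Interest | Payment | End bal
1 | $6,124.70 | $105.00 | $105.00 | $6,124.70
2 | $6,124.70 | $105.00 | $1,727.76 | $4,501.94
3 | $4,501.94 | $77.00 | $1,727.76 | $2,851.18
4 | $2,851.18 | $49.00 | $1,727.76 | $1,172.42
5 | $1,172.42 | $20.00 | $1,192.42 | $0.00
Balance reaches $0.00 in payment period 5.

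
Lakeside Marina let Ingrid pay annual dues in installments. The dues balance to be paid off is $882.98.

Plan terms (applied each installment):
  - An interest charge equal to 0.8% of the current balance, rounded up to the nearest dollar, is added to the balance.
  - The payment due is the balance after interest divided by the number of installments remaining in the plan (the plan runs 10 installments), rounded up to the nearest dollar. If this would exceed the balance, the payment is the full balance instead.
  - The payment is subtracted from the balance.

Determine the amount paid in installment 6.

# | Opening | Interest | Payment | End bal
1 | $882.98 | $8.00 | $90.00 | $800.98
2 | $800.98 | $7.00 | $90.00 | $717.98
3 | $717.98 | $6.00 | $91.00 | $632.98
4 | $632.98 | $6.00 | $92.00 | $546.98
5 | $546.98 | $5.00 | $92.00 | $459.98
6 | $459.98 | $4.00 | $93.00 | $370.98

$93.00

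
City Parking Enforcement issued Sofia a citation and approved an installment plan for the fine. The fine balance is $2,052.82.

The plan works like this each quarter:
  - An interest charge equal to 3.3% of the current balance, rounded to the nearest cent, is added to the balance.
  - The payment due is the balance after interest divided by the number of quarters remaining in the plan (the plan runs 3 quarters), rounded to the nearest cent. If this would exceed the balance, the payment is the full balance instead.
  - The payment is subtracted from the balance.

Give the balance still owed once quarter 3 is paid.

# | Opening | Interest | Payment | End bal
1 | $2,052.82 | $67.74 | $706.85 | $1,413.71
2 | $1,413.71 | $46.65 | $730.18 | $730.18
3 | $730.18 | $24.10 | $754.28 | $0.00

$0.00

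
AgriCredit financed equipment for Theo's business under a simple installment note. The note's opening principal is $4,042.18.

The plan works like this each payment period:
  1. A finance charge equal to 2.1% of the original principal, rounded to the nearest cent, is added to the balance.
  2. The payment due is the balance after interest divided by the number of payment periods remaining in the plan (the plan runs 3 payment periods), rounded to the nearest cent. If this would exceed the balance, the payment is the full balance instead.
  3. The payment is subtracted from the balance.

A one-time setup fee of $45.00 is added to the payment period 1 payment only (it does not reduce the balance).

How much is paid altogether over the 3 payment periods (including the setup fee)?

Payment period 1: opening $4,042.18; interest $84.89 → $4,127.07; payment $1,375.69 (+ $45.00 fee); balance $2,751.38
Payment period 2: opening $2,751.38; interest $84.89 → $2,836.27; payment $1,418.14; balance $1,418.13
Payment period 3: opening $1,418.13; interest $84.89 → $1,503.02; payment $1,503.02; balance $0.00
Total paid: $4,341.85

$4,341.85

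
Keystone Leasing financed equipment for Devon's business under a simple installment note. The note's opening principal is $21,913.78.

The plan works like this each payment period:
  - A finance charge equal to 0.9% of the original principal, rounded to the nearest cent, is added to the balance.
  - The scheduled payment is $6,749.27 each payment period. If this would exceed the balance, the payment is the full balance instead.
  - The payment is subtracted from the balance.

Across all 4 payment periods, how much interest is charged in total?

Payment period 1: opening $21,913.78; interest $197.22 → $22,111.00; payment $6,749.27; balance $15,361.73
Payment period 2: opening $15,361.73; interest $197.22 → $15,558.95; payment $6,749.27; balance $8,809.68
Payment period 3: opening $8,809.68; interest $197.22 → $9,006.90; payment $6,749.27; balance $2,257.63
Payment period 4: opening $2,257.63; interest $197.22 → $2,454.85; payment $2,454.85; balance $0.00
Total interest: $197.22 + $197.22 + $197.22 + $197.22 = $788.88

$788.88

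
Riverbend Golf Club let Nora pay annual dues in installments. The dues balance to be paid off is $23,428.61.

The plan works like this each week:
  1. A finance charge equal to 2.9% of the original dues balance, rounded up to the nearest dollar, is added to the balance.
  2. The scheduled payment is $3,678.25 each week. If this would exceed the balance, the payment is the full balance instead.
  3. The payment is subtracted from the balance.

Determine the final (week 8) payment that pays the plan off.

Week 1: $23,428.61 +$680.00 interest = $24,108.61; pay $3,678.25 → $20,430.36
Week 2: $20,430.36 +$680.00 interest = $21,110.36; pay $3,678.25 → $17,432.11
Week 3: $17,432.11 +$680.00 interest = $18,112.11; pay $3,678.25 → $14,433.86
Week 4: $14,433.86 +$680.00 interest = $15,113.86; pay $3,678.25 → $11,435.61
Week 5: $11,435.61 +$680.00 interest = $12,115.61; pay $3,678.25 → $8,437.36
Week 6: $8,437.36 +$680.00 interest = $9,117.36; pay $3,678.25 → $5,439.11
Week 7: $5,439.11 +$680.00 interest = $6,119.11; pay $3,678.25 → $2,440.86
Week 8: $2,440.86 +$680.00 interest = $3,120.86; pay $3,120.86 → $0.00

$3,120.86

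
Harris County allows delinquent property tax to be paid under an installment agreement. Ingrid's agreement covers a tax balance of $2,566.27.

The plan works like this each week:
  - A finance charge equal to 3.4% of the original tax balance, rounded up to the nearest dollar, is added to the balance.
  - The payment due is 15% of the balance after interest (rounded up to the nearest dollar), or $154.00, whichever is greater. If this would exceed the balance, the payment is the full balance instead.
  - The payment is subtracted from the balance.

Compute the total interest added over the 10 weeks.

Week 1: $2,566.27 +$88.00 interest = $2,654.27; pay $399.00 → $2,255.27
Week 2: $2,255.27 +$88.00 interest = $2,343.27; pay $352.00 → $1,991.27
Week 3: $1,991.27 +$88.00 interest = $2,079.27; pay $312.00 → $1,767.27
Week 4: $1,767.27 +$88.00 interest = $1,855.27; pay $279.00 → $1,576.27
Week 5: $1,576.27 +$88.00 interest = $1,664.27; pay $250.00 → $1,414.27
Week 6: $1,414.27 +$88.00 interest = $1,502.27; pay $226.00 → $1,276.27
Week 7: $1,276.27 +$88.00 interest = $1,364.27; pay $205.00 → $1,159.27
Week 8: $1,159.27 +$88.00 interest = $1,247.27; pay $188.00 → $1,059.27
Week 9: $1,059.27 +$88.00 interest = $1,147.27; pay $173.00 → $974.27
Week 10: $974.27 +$88.00 interest = $1,062.27; pay $160.00 → $902.27
Total interest: $88.00 + $88.00 + $88.00 + $88.00 + $88.00 + $88.00 + $88.00 + $88.00 + $88.00 + $88.00 = $880.00

$880.00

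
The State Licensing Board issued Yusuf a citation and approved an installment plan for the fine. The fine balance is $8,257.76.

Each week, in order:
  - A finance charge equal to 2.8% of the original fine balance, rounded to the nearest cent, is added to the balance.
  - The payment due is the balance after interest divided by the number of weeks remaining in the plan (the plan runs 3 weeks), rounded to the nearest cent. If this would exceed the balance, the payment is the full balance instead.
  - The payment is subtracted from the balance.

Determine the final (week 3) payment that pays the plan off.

$3,176.49

Week 1: opening $8,257.76; interest $231.22 → $8,488.98; payment $2,829.66; balance $5,659.32
Week 2: opening $5,659.32; interest $231.22 → $5,890.54; payment $2,945.27; balance $2,945.27
Week 3: opening $2,945.27; interest $231.22 → $3,176.49; payment $3,176.49; balance $0.00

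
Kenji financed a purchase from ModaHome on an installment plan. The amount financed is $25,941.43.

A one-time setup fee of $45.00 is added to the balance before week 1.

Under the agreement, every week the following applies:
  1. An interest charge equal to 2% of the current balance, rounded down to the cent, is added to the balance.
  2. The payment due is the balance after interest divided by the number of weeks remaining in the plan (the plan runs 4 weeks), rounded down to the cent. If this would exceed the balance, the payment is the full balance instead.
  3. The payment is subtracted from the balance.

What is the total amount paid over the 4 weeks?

Week 1: $25,986.43 +$519.72 interest = $26,506.15; pay $6,626.53 → $19,879.62
Week 2: $19,879.62 +$397.59 interest = $20,277.21; pay $6,759.07 → $13,518.14
Week 3: $13,518.14 +$270.36 interest = $13,788.50; pay $6,894.25 → $6,894.25
Week 4: $6,894.25 +$137.88 interest = $7,032.13; pay $7,032.13 → $0.00
Total paid: $27,311.98

$27,311.98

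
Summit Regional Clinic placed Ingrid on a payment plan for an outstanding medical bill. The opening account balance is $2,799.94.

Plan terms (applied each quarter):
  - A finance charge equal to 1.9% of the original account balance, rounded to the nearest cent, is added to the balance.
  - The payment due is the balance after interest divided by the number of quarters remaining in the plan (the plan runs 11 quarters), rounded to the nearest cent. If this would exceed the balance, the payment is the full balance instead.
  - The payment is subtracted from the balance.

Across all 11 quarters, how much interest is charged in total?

$585.20

Quarter 1: $2,799.94 +$53.20 interest = $2,853.14; pay $259.38 → $2,593.76
Quarter 2: $2,593.76 +$53.20 interest = $2,646.96; pay $264.70 → $2,382.26
Quarter 3: $2,382.26 +$53.20 interest = $2,435.46; pay $270.61 → $2,164.85
Quarter 4: $2,164.85 +$53.20 interest = $2,218.05; pay $277.26 → $1,940.79
Quarter 5: $1,940.79 +$53.20 interest = $1,993.99; pay $284.86 → $1,709.13
Quarter 6: $1,709.13 +$53.20 interest = $1,762.33; pay $293.72 → $1,468.61
Quarter 7: $1,468.61 +$53.20 interest = $1,521.81; pay $304.36 → $1,217.45
Quarter 8: $1,217.45 +$53.20 interest = $1,270.65; pay $317.66 → $952.99
Quarter 9: $952.99 +$53.20 interest = $1,006.19; pay $335.40 → $670.79
Quarter 10: $670.79 +$53.20 interest = $723.99; pay $362.00 → $361.99
Quarter 11: $361.99 +$53.20 interest = $415.19; pay $415.19 → $0.00
Total interest: $53.20 + $53.20 + $53.20 + $53.20 + $53.20 + $53.20 + $53.20 + $53.20 + $53.20 + $53.20 + $53.20 = $585.20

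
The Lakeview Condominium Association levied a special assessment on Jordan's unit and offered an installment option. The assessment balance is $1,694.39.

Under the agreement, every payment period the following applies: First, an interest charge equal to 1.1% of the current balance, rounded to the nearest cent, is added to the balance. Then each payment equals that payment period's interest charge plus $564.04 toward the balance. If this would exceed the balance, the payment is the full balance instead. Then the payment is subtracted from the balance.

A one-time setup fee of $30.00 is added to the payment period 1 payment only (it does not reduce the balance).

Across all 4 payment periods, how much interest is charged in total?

# | Opening | Interest | Payment | Fee | End bal
1 | $1,694.39 | $18.64 | $582.68 | $30.00 | $1,130.35
2 | $1,130.35 | $12.43 | $576.47 | — | $566.31
3 | $566.31 | $6.23 | $570.27 | — | $2.27
4 | $2.27 | $0.02 | $2.29 | — | $0.00
Total interest: $18.64 + $12.43 + $6.23 + $0.02 = $37.32

$37.32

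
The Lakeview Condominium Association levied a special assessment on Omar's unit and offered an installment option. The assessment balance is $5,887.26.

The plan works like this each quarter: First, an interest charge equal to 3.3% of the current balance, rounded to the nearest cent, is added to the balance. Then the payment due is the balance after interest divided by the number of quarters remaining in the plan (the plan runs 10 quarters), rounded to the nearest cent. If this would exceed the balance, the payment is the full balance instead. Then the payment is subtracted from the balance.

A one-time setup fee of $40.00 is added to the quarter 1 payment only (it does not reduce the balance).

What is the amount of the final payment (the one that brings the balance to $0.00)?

Quarter 1: opening $5,887.26; interest $194.28 → $6,081.54; payment $608.15 (+ $40.00 fee); balance $5,473.39
Quarter 2: opening $5,473.39; interest $180.62 → $5,654.01; payment $628.22; balance $5,025.79
Quarter 3: opening $5,025.79; interest $165.85 → $5,191.64; payment $648.96; balance $4,542.68
Quarter 4: opening $4,542.68; interest $149.91 → $4,692.59; payment $670.37; balance $4,022.22
Quarter 5: opening $4,022.22; interest $132.73 → $4,154.95; payment $692.49; balance $3,462.46
Quarter 6: opening $3,462.46; interest $114.26 → $3,576.72; payment $715.34; balance $2,861.38
Quarter 7: opening $2,861.38; interest $94.43 → $2,955.81; payment $738.95; balance $2,216.86
Quarter 8: opening $2,216.86; interest $73.16 → $2,290.02; payment $763.34; balance $1,526.68
Quarter 9: opening $1,526.68; interest $50.38 → $1,577.06; payment $788.53; balance $788.53
Quarter 10: opening $788.53; interest $26.02 → $814.55; payment $814.55; balance $0.00

$814.55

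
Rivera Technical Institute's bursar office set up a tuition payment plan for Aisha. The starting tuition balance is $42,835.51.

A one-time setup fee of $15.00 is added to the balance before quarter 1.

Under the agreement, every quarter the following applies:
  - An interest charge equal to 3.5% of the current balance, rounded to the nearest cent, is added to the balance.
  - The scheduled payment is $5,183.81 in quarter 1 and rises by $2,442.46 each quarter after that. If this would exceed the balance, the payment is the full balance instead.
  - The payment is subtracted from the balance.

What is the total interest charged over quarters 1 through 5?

Quarter 1: $42,850.51 +$1,499.77 interest = $44,350.28; pay $5,183.81 → $39,166.47
Quarter 2: $39,166.47 +$1,370.83 interest = $40,537.30; pay $7,626.27 → $32,911.03
Quarter 3: $32,911.03 +$1,151.89 interest = $34,062.92; pay $10,068.73 → $23,994.19
Quarter 4: $23,994.19 +$839.80 interest = $24,833.99; pay $12,511.19 → $12,322.80
Quarter 5: $12,322.80 +$431.30 interest = $12,754.10; pay $12,754.10 → $0.00
Total interest: $1,499.77 + $1,370.83 + $1,151.89 + $839.80 + $431.30 = $5,293.59

$5,293.59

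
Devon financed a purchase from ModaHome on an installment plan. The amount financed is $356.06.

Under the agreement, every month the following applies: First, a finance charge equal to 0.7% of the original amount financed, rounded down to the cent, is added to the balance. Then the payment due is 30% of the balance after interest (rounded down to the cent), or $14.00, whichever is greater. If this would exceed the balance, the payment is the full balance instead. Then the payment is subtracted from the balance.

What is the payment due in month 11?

Month 1: opening $356.06; interest $2.49 → $358.55; payment $107.56; balance $250.99
Month 2: opening $250.99; interest $2.49 → $253.48; payment $76.04; balance $177.44
Month 3: opening $177.44; interest $2.49 → $179.93; payment $53.97; balance $125.96
Month 4: opening $125.96; interest $2.49 → $128.45; payment $38.53; balance $89.92
Month 5: opening $89.92; interest $2.49 → $92.41; payment $27.72; balance $64.69
Month 6: opening $64.69; interest $2.49 → $67.18; payment $20.15; balance $47.03
Month 7: opening $47.03; interest $2.49 → $49.52; payment $14.85; balance $34.67
Month 8: opening $34.67; interest $2.49 → $37.16; payment $14.00; balance $23.16
Month 9: opening $23.16; interest $2.49 → $25.65; payment $14.00; balance $11.65
Month 10: opening $11.65; interest $2.49 → $14.14; payment $14.00; balance $0.14
Month 11: opening $0.14; interest $2.49 → $2.63; payment $2.63; balance $0.00

$2.63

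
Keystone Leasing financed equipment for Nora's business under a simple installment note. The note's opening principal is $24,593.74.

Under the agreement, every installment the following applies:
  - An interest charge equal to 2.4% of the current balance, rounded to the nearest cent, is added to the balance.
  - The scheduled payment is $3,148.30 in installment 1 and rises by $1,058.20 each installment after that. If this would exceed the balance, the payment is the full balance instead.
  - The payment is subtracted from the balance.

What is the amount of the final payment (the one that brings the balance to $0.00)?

$343.66

Installment 1: $24,593.74 +$590.25 interest = $25,183.99; pay $3,148.30 → $22,035.69
Installment 2: $22,035.69 +$528.86 interest = $22,564.55; pay $4,206.50 → $18,358.05
Installment 3: $18,358.05 +$440.59 interest = $18,798.64; pay $5,264.70 → $13,533.94
Installment 4: $13,533.94 +$324.81 interest = $13,858.75; pay $6,322.90 → $7,535.85
Installment 5: $7,535.85 +$180.86 interest = $7,716.71; pay $7,381.10 → $335.61
Installment 6: $335.61 +$8.05 interest = $343.66; pay $343.66 → $0.00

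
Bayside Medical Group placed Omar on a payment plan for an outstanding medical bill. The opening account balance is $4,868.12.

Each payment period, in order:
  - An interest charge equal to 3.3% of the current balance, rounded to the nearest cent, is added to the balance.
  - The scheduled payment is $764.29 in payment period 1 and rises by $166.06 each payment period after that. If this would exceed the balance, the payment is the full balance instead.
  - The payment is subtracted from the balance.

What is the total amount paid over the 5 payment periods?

# | Opening | Interest | Payment | End bal
1 | $4,868.12 | $160.65 | $764.29 | $4,264.48
2 | $4,264.48 | $140.73 | $930.35 | $3,474.86
3 | $3,474.86 | $114.67 | $1,096.41 | $2,493.12
4 | $2,493.12 | $82.27 | $1,262.47 | $1,312.92
5 | $1,312.92 | $43.33 | $1,356.25 | $0.00
Total paid: $5,409.77

$5,409.77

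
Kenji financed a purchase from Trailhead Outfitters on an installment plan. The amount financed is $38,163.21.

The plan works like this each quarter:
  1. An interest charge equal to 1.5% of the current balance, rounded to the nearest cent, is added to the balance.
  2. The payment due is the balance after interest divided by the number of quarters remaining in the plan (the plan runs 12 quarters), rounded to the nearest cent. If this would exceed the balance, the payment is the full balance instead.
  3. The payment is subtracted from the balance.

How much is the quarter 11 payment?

$3,746.19

Quarter 1: $38,163.21 +$572.45 interest = $38,735.66; pay $3,227.97 → $35,507.69
Quarter 2: $35,507.69 +$532.62 interest = $36,040.31; pay $3,276.39 → $32,763.92
Quarter 3: $32,763.92 +$491.46 interest = $33,255.38; pay $3,325.54 → $29,929.84
Quarter 4: $29,929.84 +$448.95 interest = $30,378.79; pay $3,375.42 → $27,003.37
Quarter 5: $27,003.37 +$405.05 interest = $27,408.42; pay $3,426.05 → $23,982.37
Quarter 6: $23,982.37 +$359.74 interest = $24,342.11; pay $3,477.44 → $20,864.67
Quarter 7: $20,864.67 +$312.97 interest = $21,177.64; pay $3,529.61 → $17,648.03
Quarter 8: $17,648.03 +$264.72 interest = $17,912.75; pay $3,582.55 → $14,330.20
Quarter 9: $14,330.20 +$214.95 interest = $14,545.15; pay $3,636.29 → $10,908.86
Quarter 10: $10,908.86 +$163.63 interest = $11,072.49; pay $3,690.83 → $7,381.66
Quarter 11: $7,381.66 +$110.72 interest = $7,492.38; pay $3,746.19 → $3,746.19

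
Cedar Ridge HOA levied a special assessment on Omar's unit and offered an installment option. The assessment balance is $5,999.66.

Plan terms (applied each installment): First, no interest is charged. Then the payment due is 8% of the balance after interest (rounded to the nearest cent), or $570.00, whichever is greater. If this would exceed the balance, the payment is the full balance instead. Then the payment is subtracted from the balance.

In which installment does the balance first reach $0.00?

11

Installment 1: $5,999.66 − $570.00 → $5,429.66
Installment 2: $5,429.66 − $570.00 → $4,859.66
Installment 3: $4,859.66 − $570.00 → $4,289.66
Installment 4: $4,289.66 − $570.00 → $3,719.66
Installment 5: $3,719.66 − $570.00 → $3,149.66
Installment 6: $3,149.66 − $570.00 → $2,579.66
Installment 7: $2,579.66 − $570.00 → $2,009.66
Installment 8: $2,009.66 − $570.00 → $1,439.66
Installment 9: $1,439.66 − $570.00 → $869.66
Installment 10: $869.66 − $570.00 → $299.66
Installment 11: $299.66 − $299.66 → $0.00
Balance reaches $0.00 in installment 11.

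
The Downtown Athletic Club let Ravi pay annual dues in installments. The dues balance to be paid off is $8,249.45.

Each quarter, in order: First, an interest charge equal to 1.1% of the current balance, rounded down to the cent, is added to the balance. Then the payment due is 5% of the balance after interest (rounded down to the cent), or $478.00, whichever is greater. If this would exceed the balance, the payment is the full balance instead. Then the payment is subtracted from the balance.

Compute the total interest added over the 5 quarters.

$410.63

Quarter 1: $8,249.45 +$90.74 interest = $8,340.19; pay $478.00 → $7,862.19
Quarter 2: $7,862.19 +$86.48 interest = $7,948.67; pay $478.00 → $7,470.67
Quarter 3: $7,470.67 +$82.17 interest = $7,552.84; pay $478.00 → $7,074.84
Quarter 4: $7,074.84 +$77.82 interest = $7,152.66; pay $478.00 → $6,674.66
Quarter 5: $6,674.66 +$73.42 interest = $6,748.08; pay $478.00 → $6,270.08
Total interest: $90.74 + $86.48 + $82.17 + $77.82 + $73.42 = $410.63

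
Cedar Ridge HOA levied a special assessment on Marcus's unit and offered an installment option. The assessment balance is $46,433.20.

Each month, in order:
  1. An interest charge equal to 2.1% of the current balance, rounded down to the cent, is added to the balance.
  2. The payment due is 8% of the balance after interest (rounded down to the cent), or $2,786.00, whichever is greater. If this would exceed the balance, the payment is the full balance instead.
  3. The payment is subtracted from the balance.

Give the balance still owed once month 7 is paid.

Month 1: $46,433.20 +$975.09 interest = $47,408.29; pay $3,792.66 → $43,615.63
Month 2: $43,615.63 +$915.92 interest = $44,531.55; pay $3,562.52 → $40,969.03
Month 3: $40,969.03 +$860.34 interest = $41,829.37; pay $3,346.34 → $38,483.03
Month 4: $38,483.03 +$808.14 interest = $39,291.17; pay $3,143.29 → $36,147.88
Month 5: $36,147.88 +$759.10 interest = $36,906.98; pay $2,952.55 → $33,954.43
Month 6: $33,954.43 +$713.04 interest = $34,667.47; pay $2,786.00 → $31,881.47
Month 7: $31,881.47 +$669.51 interest = $32,550.98; pay $2,786.00 → $29,764.98

$29,764.98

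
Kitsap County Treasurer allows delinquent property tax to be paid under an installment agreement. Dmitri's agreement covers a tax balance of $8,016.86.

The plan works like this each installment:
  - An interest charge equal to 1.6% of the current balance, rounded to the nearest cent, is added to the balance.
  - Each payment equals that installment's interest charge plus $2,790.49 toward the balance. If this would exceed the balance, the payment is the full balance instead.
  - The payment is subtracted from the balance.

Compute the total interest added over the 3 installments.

$250.86

Installment 1: opening $8,016.86; interest $128.27 → $8,145.13; payment $2,918.76; balance $5,226.37
Installment 2: opening $5,226.37; interest $83.62 → $5,309.99; payment $2,874.11; balance $2,435.88
Installment 3: opening $2,435.88; interest $38.97 → $2,474.85; payment $2,474.85; balance $0.00
Total interest: $128.27 + $83.62 + $38.97 = $250.86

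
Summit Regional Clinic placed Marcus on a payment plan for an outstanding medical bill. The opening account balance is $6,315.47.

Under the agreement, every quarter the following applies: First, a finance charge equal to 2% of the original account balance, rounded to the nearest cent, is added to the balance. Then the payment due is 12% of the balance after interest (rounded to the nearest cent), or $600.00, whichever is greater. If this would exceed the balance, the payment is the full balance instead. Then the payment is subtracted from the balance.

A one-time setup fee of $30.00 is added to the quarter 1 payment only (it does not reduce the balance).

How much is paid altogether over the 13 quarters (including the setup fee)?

$7,987.50

Quarter 1: $6,315.47 +$126.31 interest = $6,441.78; pay $773.01 (+ $30.00 fee) → $5,668.77
Quarter 2: $5,668.77 +$126.31 interest = $5,795.08; pay $695.41 → $5,099.67
Quarter 3: $5,099.67 +$126.31 interest = $5,225.98; pay $627.12 → $4,598.86
Quarter 4: $4,598.86 +$126.31 interest = $4,725.17; pay $600.00 → $4,125.17
Quarter 5: $4,125.17 +$126.31 interest = $4,251.48; pay $600.00 → $3,651.48
Quarter 6: $3,651.48 +$126.31 interest = $3,777.79; pay $600.00 → $3,177.79
Quarter 7: $3,177.79 +$126.31 interest = $3,304.10; pay $600.00 → $2,704.10
Quarter 8: $2,704.10 +$126.31 interest = $2,830.41; pay $600.00 → $2,230.41
Quarter 9: $2,230.41 +$126.31 interest = $2,356.72; pay $600.00 → $1,756.72
Quarter 10: $1,756.72 +$126.31 interest = $1,883.03; pay $600.00 → $1,283.03
Quarter 11: $1,283.03 +$126.31 interest = $1,409.34; pay $600.00 → $809.34
Quarter 12: $809.34 +$126.31 interest = $935.65; pay $600.00 → $335.65
Quarter 13: $335.65 +$126.31 interest = $461.96; pay $461.96 → $0.00
Total paid: $7,987.50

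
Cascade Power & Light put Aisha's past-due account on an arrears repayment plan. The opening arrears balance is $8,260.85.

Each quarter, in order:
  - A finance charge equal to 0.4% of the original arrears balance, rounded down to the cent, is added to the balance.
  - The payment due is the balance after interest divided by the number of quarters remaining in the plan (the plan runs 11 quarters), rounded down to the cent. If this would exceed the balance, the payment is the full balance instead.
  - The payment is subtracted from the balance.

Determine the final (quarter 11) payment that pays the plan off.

Quarter 1: $8,260.85 +$33.04 interest = $8,293.89; pay $753.99 → $7,539.90
Quarter 2: $7,539.90 +$33.04 interest = $7,572.94; pay $757.29 → $6,815.65
Quarter 3: $6,815.65 +$33.04 interest = $6,848.69; pay $760.96 → $6,087.73
Quarter 4: $6,087.73 +$33.04 interest = $6,120.77; pay $765.09 → $5,355.68
Quarter 5: $5,355.68 +$33.04 interest = $5,388.72; pay $769.81 → $4,618.91
Quarter 6: $4,618.91 +$33.04 interest = $4,651.95; pay $775.32 → $3,876.63
Quarter 7: $3,876.63 +$33.04 interest = $3,909.67; pay $781.93 → $3,127.74
Quarter 8: $3,127.74 +$33.04 interest = $3,160.78; pay $790.19 → $2,370.59
Quarter 9: $2,370.59 +$33.04 interest = $2,403.63; pay $801.21 → $1,602.42
Quarter 10: $1,602.42 +$33.04 interest = $1,635.46; pay $817.73 → $817.73
Quarter 11: $817.73 +$33.04 interest = $850.77; pay $850.77 → $0.00

$850.77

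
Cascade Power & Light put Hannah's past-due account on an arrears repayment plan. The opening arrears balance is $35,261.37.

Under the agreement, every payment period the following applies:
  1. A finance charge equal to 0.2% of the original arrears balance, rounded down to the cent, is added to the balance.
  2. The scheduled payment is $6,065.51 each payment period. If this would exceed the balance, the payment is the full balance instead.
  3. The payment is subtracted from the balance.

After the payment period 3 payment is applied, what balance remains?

Payment period 1: opening $35,261.37; interest $70.52 → $35,331.89; payment $6,065.51; balance $29,266.38
Payment period 2: opening $29,266.38; interest $70.52 → $29,336.90; payment $6,065.51; balance $23,271.39
Payment period 3: opening $23,271.39; interest $70.52 → $23,341.91; payment $6,065.51; balance $17,276.40

$17,276.40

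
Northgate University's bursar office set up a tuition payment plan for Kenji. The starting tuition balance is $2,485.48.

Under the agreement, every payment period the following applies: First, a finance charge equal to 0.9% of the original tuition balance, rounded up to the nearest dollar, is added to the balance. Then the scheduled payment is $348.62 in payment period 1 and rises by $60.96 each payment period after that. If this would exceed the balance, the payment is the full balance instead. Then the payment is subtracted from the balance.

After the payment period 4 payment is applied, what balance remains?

$817.24

# | Opening | Interest | Payment | End bal
1 | $2,485.48 | $23.00 | $348.62 | $2,159.86
2 | $2,159.86 | $23.00 | $409.58 | $1,773.28
3 | $1,773.28 | $23.00 | $470.54 | $1,325.74
4 | $1,325.74 | $23.00 | $531.50 | $817.24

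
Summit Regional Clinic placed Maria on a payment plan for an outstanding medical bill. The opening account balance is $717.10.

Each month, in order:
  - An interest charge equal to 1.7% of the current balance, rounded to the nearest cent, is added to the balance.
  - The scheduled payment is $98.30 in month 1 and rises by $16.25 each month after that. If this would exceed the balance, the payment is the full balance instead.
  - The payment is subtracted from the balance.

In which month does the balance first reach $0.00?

6

# | Opening | Interest | Payment | End bal
1 | $717.10 | $12.19 | $98.30 | $630.99
2 | $630.99 | $10.73 | $114.55 | $527.17
3 | $527.17 | $8.96 | $130.80 | $405.33
4 | $405.33 | $6.89 | $147.05 | $265.17
5 | $265.17 | $4.51 | $163.30 | $106.38
6 | $106.38 | $1.81 | $108.19 | $0.00
Balance reaches $0.00 in month 6.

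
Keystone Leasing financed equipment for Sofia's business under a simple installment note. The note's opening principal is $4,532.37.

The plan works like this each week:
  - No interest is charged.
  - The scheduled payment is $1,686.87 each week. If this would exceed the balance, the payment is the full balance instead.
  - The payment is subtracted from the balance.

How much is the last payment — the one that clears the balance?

Week 1: opening $4,532.37; payment $1,686.87; balance $2,845.50
Week 2: opening $2,845.50; payment $1,686.87; balance $1,158.63
Week 3: opening $1,158.63; payment $1,158.63; balance $0.00

$1,158.63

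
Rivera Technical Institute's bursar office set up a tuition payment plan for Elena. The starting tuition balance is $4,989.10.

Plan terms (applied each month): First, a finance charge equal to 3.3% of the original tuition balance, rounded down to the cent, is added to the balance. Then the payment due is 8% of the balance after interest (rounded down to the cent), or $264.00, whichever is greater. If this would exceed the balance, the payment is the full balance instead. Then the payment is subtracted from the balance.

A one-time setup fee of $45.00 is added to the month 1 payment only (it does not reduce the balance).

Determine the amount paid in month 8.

Month 1: $4,989.10 +$164.64 interest = $5,153.74; pay $412.29 (+ $45.00 fee) → $4,741.45
Month 2: $4,741.45 +$164.64 interest = $4,906.09; pay $392.48 → $4,513.61
Month 3: $4,513.61 +$164.64 interest = $4,678.25; pay $374.26 → $4,303.99
Month 4: $4,303.99 +$164.64 interest = $4,468.63; pay $357.49 → $4,111.14
Month 5: $4,111.14 +$164.64 interest = $4,275.78; pay $342.06 → $3,933.72
Month 6: $3,933.72 +$164.64 interest = $4,098.36; pay $327.86 → $3,770.50
Month 7: $3,770.50 +$164.64 interest = $3,935.14; pay $314.81 → $3,620.33
Month 8: $3,620.33 +$164.64 interest = $3,784.97; pay $302.79 → $3,482.18

$302.79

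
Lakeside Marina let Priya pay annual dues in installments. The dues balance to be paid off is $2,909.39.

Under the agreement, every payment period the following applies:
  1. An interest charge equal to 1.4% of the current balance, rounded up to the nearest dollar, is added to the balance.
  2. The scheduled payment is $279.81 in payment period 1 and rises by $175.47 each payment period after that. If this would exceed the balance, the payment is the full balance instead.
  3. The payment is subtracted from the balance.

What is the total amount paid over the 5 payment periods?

Payment period 1: $2,909.39 +$41.00 interest = $2,950.39; pay $279.81 → $2,670.58
Payment period 2: $2,670.58 +$38.00 interest = $2,708.58; pay $455.28 → $2,253.30
Payment period 3: $2,253.30 +$32.00 interest = $2,285.30; pay $630.75 → $1,654.55
Payment period 4: $1,654.55 +$24.00 interest = $1,678.55; pay $806.22 → $872.33
Payment period 5: $872.33 +$13.00 interest = $885.33; pay $885.33 → $0.00
Total paid: $3,057.39

$3,057.39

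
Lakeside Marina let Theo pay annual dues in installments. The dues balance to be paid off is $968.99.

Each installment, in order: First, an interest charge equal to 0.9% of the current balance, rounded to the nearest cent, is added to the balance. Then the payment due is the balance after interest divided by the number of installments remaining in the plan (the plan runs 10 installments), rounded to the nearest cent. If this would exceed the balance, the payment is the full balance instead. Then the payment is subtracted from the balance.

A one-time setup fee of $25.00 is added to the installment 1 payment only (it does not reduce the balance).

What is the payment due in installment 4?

$100.43

# | Opening | Interest | Payment | Fee | End bal
1 | $968.99 | $8.72 | $97.77 | $25.00 | $879.94
2 | $879.94 | $7.92 | $98.65 | — | $789.21
3 | $789.21 | $7.10 | $99.54 | — | $696.77
4 | $696.77 | $6.27 | $100.43 | — | $602.61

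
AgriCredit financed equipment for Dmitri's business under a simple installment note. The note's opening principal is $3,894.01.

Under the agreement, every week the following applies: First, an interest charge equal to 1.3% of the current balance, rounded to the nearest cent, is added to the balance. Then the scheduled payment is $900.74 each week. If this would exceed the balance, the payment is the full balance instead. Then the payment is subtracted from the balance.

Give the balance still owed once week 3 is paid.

$1,310.36

Week 1: opening $3,894.01; interest $50.62 → $3,944.63; payment $900.74; balance $3,043.89
Week 2: opening $3,043.89; interest $39.57 → $3,083.46; payment $900.74; balance $2,182.72
Week 3: opening $2,182.72; interest $28.38 → $2,211.10; payment $900.74; balance $1,310.36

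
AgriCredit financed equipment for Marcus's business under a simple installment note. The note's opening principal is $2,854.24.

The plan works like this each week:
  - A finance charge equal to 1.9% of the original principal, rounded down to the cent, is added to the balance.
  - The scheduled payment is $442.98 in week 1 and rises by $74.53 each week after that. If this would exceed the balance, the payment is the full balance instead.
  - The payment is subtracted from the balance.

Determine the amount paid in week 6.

$219.42

Week 1: opening $2,854.24; interest $54.23 → $2,908.47; payment $442.98; balance $2,465.49
Week 2: opening $2,465.49; interest $54.23 → $2,519.72; payment $517.51; balance $2,002.21
Week 3: opening $2,002.21; interest $54.23 → $2,056.44; payment $592.04; balance $1,464.40
Week 4: opening $1,464.40; interest $54.23 → $1,518.63; payment $666.57; balance $852.06
Week 5: opening $852.06; interest $54.23 → $906.29; payment $741.10; balance $165.19
Week 6: opening $165.19; interest $54.23 → $219.42; payment $219.42; balance $0.00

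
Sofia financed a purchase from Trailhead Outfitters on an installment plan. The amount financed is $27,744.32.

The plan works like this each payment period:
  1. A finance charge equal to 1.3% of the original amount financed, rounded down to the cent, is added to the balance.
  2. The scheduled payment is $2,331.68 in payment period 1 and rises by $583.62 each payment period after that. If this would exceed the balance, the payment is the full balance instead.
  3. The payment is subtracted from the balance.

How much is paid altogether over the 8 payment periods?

$30,629.68

Payment period 1: $27,744.32 +$360.67 interest = $28,104.99; pay $2,331.68 → $25,773.31
Payment period 2: $25,773.31 +$360.67 interest = $26,133.98; pay $2,915.30 → $23,218.68
Payment period 3: $23,218.68 +$360.67 interest = $23,579.35; pay $3,498.92 → $20,080.43
Payment period 4: $20,080.43 +$360.67 interest = $20,441.10; pay $4,082.54 → $16,358.56
Payment period 5: $16,358.56 +$360.67 interest = $16,719.23; pay $4,666.16 → $12,053.07
Payment period 6: $12,053.07 +$360.67 interest = $12,413.74; pay $5,249.78 → $7,163.96
Payment period 7: $7,163.96 +$360.67 interest = $7,524.63; pay $5,833.40 → $1,691.23
Payment period 8: $1,691.23 +$360.67 interest = $2,051.90; pay $2,051.90 → $0.00
Total paid: $30,629.68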